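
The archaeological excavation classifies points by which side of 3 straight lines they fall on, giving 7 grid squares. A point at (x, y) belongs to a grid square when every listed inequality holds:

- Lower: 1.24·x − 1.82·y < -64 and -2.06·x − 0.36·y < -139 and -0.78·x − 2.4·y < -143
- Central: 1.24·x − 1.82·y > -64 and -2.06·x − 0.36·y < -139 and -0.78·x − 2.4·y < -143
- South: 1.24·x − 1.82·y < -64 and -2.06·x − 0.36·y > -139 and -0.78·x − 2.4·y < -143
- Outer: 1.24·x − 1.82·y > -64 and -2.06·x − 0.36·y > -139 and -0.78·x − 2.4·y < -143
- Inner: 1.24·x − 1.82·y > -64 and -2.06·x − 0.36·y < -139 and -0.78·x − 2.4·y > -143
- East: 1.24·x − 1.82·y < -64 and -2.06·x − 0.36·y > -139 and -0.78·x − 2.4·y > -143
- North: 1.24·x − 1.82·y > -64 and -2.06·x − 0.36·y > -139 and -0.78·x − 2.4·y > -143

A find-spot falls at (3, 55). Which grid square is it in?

1.24·3 − 1.82·55 = -96.380, which is < -64
-2.06·3 − 0.36·55 = -25.980, which is > -139
-0.78·3 − 2.4·55 = -134.340, which is > -143
This sign pattern matches East.

East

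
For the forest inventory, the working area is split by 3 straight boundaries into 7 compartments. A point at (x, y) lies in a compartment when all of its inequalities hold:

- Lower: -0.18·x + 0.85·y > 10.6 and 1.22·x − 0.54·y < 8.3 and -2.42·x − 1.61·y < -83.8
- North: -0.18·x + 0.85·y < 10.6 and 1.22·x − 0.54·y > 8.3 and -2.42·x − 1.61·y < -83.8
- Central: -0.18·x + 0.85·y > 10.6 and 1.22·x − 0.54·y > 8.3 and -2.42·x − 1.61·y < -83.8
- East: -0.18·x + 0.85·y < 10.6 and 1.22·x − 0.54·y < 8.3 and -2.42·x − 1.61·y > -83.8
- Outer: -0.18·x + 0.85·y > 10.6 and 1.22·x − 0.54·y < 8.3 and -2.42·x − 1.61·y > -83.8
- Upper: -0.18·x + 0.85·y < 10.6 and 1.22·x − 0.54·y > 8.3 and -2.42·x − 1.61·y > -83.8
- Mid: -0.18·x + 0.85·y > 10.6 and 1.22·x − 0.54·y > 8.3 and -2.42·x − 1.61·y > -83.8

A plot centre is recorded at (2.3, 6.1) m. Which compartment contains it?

East

-0.18·2.3 + 0.85·6.1 = 4.771, which is < 10.6
1.22·2.3 − 0.54·6.1 = -0.488, which is < 8.3
-2.42·2.3 − 1.61·6.1 = -15.387, which is > -83.8
This sign pattern matches East.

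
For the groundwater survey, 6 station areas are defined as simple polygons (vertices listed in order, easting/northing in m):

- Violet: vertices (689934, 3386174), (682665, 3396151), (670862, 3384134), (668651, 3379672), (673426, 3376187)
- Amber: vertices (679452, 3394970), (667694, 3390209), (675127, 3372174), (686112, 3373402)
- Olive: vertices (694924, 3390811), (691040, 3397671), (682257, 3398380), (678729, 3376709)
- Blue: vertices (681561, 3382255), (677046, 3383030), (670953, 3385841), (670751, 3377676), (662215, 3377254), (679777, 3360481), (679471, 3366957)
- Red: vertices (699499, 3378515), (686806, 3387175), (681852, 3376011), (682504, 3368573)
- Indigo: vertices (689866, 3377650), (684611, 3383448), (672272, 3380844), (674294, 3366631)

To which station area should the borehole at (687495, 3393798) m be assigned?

Cast a ray rightward from (687495, 3393798). For each polygon, the edges (by vertex number in listed order) whose endpoints lie on opposite sides of northing = 3393798, where each meets that height, and whether that is right or left of the point:
Violet: 1–2 at easting≈684379.3 (left), 2–3 at easting≈680353.9 (left) → 0 crossings.
Amber: 1–2 at easting≈676557.6 (left), 4–1 at easting≈679813.9 (left) → 0 crossings.
Olive: 1–2 at easting≈693232.8 (right), 3–4 at easting≈681511.1 (left) → 1 crossing.
Blue: no edge straddles that height → 0 crossings.
Red: no edge straddles that height → 0 crossings.
Indigo: no edge straddles that height → 0 crossings.
Only Olive has an odd count, so the point is inside Olive.

Olive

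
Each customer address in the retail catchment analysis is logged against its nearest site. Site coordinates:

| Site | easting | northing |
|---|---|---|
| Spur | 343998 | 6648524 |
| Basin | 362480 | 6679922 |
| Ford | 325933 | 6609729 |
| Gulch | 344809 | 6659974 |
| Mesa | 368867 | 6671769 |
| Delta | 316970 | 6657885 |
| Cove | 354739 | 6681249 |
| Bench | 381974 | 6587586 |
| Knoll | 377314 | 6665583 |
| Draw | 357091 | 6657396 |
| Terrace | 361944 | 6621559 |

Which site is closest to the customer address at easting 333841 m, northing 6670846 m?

Squared distances to each site:
Spur: 601436333.000; Basin: 902566097.000; Ford: 3797824153.000; Gulch: 238497408.000; Mesa: 1227672605.000; Delta: 452618162.000; Cove: 544948813.000; Bench: 9249013289.000; Knoll: 1917600898.000; Draw: 721465000.000; Terrace: 3218986978.000.
Minimum at Gulch.

Gulch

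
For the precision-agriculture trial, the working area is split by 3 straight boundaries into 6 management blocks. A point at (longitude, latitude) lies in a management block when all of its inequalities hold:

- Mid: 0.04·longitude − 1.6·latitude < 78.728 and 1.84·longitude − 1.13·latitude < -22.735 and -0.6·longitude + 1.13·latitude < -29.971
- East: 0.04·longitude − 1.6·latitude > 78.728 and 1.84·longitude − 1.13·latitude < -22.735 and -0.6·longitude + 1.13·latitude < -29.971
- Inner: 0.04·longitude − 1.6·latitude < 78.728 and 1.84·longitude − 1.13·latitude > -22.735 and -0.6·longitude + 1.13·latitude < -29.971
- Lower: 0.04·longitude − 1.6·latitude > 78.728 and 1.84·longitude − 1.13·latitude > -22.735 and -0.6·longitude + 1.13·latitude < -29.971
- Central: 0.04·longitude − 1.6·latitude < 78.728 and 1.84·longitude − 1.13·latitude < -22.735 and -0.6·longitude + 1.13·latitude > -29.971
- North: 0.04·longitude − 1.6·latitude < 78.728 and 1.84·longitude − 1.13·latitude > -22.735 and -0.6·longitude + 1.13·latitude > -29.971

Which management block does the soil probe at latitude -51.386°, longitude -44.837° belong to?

East

0.04·-44.837 − 1.6·-51.386 = 80.424, which is > 78.728
1.84·-44.837 − 1.13·-51.386 = -24.434, which is < -22.735
-0.6·-44.837 + 1.13·-51.386 = -31.164, which is < -29.971
This sign pattern matches East.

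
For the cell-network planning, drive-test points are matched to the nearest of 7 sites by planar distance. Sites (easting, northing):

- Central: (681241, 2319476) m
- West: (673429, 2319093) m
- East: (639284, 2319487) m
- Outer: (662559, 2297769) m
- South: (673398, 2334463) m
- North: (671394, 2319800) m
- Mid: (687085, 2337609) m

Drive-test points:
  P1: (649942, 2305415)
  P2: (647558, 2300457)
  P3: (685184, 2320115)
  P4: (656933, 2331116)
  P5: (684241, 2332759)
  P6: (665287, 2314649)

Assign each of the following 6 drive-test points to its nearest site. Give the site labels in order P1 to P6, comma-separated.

P1 → Outer (d²=217650005.00)
P2 → Outer (d²=232255345.00)
P3 → Central (d²=15955570.00)
P4 → South (d²=282298634.00)
P5 → Mid (d²=31610836.00)
P6 → North (d²=63828250.00)

Outer, Outer, Central, South, Mid, North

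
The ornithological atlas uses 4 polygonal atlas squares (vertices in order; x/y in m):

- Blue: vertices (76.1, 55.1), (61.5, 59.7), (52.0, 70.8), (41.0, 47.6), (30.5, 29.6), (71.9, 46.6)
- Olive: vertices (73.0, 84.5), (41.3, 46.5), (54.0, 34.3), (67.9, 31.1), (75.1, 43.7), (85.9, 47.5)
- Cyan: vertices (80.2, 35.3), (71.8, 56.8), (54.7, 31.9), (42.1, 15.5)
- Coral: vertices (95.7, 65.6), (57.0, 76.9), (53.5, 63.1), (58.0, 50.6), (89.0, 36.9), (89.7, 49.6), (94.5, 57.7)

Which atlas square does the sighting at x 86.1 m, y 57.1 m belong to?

Cast a ray rightward from (86.1, 57.1). For each polygon, the edges (by vertex number in listed order) whose endpoints lie on opposite sides of y = 57.1, where each meets that height, and whether that is right or left of the point:
Blue: 1–2 at x≈69.75 (left), 3–4 at x≈45.50 (left) → 0 crossings.
Olive: 1–2 at x≈50.14 (left), 6–1 at x≈82.55 (left) → 0 crossings.
Cyan: no edge straddles that height → 0 crossings.
Coral: 3–4 at x≈55.66 (left), 6–7 at x≈94.14 (right) → 1 crossing.
Only Coral has an odd count, so the point is inside Coral.

Coral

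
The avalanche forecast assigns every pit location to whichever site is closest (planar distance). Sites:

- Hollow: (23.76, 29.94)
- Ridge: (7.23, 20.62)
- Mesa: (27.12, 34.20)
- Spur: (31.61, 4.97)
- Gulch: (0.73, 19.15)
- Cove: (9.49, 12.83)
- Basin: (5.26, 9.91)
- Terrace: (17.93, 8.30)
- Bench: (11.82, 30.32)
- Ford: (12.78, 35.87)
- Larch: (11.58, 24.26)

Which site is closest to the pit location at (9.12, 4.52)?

Squared distances to each site:
Hollow: 860.506; Ridge: 262.782; Mesa: 1204.902; Spur: 506.003; Gulch: 284.429; Cove: 69.193; Basin: 43.952; Terrace: 91.905; Bench: 672.930; Ford: 996.218; Larch: 395.719.
Minimum at Basin.

Basin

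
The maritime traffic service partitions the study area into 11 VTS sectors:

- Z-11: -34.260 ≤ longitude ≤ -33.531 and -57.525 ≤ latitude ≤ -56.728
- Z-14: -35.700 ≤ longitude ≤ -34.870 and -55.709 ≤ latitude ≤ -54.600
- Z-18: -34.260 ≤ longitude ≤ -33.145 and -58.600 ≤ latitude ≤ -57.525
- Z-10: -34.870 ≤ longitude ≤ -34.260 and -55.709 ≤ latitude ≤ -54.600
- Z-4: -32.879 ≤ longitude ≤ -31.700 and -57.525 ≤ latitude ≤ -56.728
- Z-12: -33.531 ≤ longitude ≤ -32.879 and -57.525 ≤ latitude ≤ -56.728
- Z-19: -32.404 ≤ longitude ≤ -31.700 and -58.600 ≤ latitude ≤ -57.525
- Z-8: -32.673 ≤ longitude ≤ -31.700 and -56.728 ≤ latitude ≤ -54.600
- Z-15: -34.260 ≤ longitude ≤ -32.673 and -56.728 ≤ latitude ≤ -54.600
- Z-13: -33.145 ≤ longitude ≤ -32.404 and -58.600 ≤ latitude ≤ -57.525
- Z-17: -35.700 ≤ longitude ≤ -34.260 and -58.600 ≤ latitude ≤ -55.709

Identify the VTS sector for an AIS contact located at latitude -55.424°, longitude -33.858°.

The point has longitude = -33.858 and latitude = -55.424.
Only Z-15 satisfies -34.260 ≤ longitude ≤ -32.673 and -56.728 ≤ latitude ≤ -54.600.

Z-15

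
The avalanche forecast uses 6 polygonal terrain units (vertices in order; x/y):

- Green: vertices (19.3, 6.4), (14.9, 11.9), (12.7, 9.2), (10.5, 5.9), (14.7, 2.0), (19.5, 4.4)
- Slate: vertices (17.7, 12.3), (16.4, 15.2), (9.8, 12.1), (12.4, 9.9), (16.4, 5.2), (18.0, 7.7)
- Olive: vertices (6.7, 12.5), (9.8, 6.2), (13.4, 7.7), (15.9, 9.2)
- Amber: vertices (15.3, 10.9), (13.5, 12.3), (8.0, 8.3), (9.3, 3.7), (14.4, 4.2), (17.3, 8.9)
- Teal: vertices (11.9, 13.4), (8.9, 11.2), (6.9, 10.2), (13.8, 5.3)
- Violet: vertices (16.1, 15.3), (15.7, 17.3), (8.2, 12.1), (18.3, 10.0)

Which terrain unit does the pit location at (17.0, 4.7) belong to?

Green

Cast a ray rightward from (17.0, 4.7). For each polygon, the edges (by vertex number in listed order) whose endpoints lie on opposite sides of y = 4.7, where each meets that height, and whether that is right or left of the point:
Green: 4–5 at x≈11.79 (left), 6–1 at x≈19.47 (right) → 1 crossing.
Slate: no edge straddles that height → 0 crossings.
Olive: no edge straddles that height → 0 crossings.
Amber: 3–4 at x≈9.02 (left), 5–6 at x≈14.71 (left) → 0 crossings.
Teal: no edge straddles that height → 0 crossings.
Violet: no edge straddles that height → 0 crossings.
Only Green has an odd count, so the point is inside Green.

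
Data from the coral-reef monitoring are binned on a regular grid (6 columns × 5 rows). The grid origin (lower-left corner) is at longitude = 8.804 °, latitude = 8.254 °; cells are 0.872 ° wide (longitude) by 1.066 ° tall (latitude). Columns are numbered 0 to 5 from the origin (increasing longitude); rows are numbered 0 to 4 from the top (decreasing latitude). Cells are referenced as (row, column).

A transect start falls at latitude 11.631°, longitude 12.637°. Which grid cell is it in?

Column index: ⌊(12.637 − 8.804) / 0.872⌋ = ⌊4.396⌋ = 4
Row offset from origin: ⌊(11.631 − 8.254) / 1.066⌋ = ⌊3.168⌋ = 3 → row 1 (counted from top)

(1, 4)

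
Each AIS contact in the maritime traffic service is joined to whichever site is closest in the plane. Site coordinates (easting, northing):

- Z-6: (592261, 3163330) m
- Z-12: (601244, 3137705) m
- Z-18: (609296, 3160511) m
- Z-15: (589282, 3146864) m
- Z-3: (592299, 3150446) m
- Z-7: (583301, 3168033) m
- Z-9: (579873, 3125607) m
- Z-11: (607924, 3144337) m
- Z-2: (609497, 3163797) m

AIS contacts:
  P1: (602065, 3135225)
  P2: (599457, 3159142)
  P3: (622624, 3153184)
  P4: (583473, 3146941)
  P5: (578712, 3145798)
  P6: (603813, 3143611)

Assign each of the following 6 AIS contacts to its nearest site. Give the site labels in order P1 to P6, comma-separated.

Z-12, Z-6, Z-18, Z-15, Z-15, Z-11

P1 → Z-12 (d²=6824441.00)
P2 → Z-6 (d²=69321760.00)
P3 → Z-18 (d²=231320513.00)
P4 → Z-15 (d²=33750410.00)
P5 → Z-15 (d²=112861256.00)
P6 → Z-11 (d²=17427397.00)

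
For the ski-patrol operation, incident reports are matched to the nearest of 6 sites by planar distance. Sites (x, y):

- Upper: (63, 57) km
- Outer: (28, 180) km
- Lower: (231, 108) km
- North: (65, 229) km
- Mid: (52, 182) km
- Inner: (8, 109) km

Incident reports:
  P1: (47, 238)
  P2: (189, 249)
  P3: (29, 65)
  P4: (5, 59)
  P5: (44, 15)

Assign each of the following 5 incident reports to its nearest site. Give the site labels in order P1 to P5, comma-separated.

North, North, Upper, Inner, Upper

P1 → North (d²=405.00)
P2 → North (d²=15776.00)
P3 → Upper (d²=1220.00)
P4 → Inner (d²=2509.00)
P5 → Upper (d²=2125.00)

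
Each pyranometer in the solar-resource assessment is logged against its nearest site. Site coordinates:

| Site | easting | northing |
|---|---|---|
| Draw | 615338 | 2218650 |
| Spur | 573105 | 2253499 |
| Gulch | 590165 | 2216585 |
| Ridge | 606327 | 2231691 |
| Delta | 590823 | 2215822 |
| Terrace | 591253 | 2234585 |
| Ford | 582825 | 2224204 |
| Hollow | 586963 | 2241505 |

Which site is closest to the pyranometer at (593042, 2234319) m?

Squared distances to each site:
Draw: 742629177.000; Spur: 765356369.000; Gulch: 322771885.000; Ridge: 183397609.000; Delta: 347062970.000; Terrace: 3271277.000; Ford: 206700314.000; Hollow: 88592837.000.
Minimum at Terrace.

Terrace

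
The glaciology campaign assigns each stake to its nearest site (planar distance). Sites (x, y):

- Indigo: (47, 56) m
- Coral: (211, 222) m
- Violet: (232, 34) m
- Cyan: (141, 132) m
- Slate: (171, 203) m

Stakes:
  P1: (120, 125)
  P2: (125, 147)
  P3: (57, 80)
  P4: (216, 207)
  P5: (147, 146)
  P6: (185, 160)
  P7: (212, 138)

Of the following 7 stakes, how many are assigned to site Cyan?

4

P1 → Cyan
P2 → Cyan
P3 → Indigo
P4 → Coral
P5 → Cyan
P6 → Slate
P7 → Cyan
4 of the 7 go to Cyan.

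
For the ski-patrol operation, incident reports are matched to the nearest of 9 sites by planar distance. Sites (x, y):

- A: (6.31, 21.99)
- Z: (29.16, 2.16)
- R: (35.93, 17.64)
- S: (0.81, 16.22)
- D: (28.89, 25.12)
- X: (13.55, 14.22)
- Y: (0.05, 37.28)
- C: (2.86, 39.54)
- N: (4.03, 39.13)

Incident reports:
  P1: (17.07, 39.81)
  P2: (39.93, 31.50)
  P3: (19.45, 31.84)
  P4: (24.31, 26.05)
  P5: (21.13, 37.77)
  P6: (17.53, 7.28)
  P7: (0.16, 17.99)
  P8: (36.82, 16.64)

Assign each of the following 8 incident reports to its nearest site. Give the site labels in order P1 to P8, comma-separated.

P1 → N (d²=170.50)
P2 → D (d²=162.59)
P3 → D (d²=134.27)
P4 → D (d²=21.84)
P5 → D (d²=220.24)
P6 → X (d²=64.00)
P7 → S (d²=3.56)
P8 → R (d²=1.79)

N, D, D, D, D, X, S, R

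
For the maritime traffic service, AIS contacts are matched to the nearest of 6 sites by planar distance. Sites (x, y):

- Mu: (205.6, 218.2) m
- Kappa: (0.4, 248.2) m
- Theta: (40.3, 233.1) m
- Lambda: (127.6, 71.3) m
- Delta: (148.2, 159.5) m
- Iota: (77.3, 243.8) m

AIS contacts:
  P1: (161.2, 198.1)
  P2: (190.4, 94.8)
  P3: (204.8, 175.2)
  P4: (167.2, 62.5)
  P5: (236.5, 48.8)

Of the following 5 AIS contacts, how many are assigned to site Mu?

P1 → Delta
P2 → Lambda
P3 → Mu
P4 → Lambda
P5 → Lambda
1 of the 5 goes to Mu.

1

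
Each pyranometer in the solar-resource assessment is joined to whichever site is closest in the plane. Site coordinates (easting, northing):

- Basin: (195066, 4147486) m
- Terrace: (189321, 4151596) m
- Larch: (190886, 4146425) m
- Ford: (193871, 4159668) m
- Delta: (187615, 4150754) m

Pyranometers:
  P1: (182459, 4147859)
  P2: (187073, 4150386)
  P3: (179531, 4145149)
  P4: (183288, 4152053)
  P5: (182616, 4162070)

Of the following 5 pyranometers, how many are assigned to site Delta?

4

P1 → Delta
P2 → Delta
P3 → Delta
P4 → Delta
P5 → Ford
4 of the 5 go to Delta.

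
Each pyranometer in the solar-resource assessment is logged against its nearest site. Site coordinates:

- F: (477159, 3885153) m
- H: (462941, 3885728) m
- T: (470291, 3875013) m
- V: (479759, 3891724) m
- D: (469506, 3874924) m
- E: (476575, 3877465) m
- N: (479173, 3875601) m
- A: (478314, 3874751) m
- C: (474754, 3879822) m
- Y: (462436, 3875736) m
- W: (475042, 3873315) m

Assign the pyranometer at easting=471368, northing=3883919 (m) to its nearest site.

C

Squared distances to each site:
F: 35058437.000; H: 74286810.000; T: 80476765.000; V: 131326906.000; D: 84377069.000; E: 68766965.000; N: 130107149.000; A: 132299140.000; C: 28250405.000; Y: 146742113.000; W: 125943092.000.
Minimum at C.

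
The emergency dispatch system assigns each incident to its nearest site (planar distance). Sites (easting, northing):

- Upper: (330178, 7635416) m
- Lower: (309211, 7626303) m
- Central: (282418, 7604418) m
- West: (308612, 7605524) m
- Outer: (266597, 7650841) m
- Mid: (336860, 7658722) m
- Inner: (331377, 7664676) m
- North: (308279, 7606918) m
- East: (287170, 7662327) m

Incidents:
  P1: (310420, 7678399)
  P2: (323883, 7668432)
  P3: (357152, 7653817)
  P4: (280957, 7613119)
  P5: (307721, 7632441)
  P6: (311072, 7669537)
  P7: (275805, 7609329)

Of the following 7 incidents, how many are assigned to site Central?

P1 → Inner
P2 → Inner
P3 → Mid
P4 → Central
P5 → Lower
P6 → Inner
P7 → Central
2 of the 7 go to Central.

2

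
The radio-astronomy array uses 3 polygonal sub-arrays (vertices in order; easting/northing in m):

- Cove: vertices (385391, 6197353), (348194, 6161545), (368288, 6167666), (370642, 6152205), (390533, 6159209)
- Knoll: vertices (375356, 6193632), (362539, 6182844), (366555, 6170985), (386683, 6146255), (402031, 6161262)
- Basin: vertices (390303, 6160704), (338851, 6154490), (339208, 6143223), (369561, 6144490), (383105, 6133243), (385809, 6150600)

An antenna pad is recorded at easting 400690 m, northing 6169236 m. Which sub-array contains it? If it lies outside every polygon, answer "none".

Cast a ray rightward from (400690, 6169236). For each polygon, the edges (by vertex number in listed order) whose endpoints lie on opposite sides of northing = 6169236, where each meets that height, and whether that is right or left of the point:
Cove: 1–2 at easting≈356183.3 (left), 5–1 at easting≈389181.3 (left) → 0 crossings.
Knoll: 3–4 at easting≈367978.5 (left), 5–1 at easting≈395459.9 (left) → 0 crossings.
Basin: no edge straddles that height → 0 crossings.
All counts are even, so the point lies outside every listed polygon.

none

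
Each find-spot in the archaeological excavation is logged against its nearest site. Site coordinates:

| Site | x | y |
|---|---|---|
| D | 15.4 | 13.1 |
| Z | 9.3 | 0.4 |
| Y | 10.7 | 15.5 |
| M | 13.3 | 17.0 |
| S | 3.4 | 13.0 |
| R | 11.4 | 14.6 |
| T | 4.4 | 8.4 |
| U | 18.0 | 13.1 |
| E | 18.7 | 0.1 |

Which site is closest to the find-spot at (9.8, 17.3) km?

Squared distances to each site:
D: 49.000; Z: 285.860; Y: 4.050; M: 12.340; S: 59.450; R: 9.850; T: 108.370; U: 84.880; E: 375.050.
Minimum at Y.

Y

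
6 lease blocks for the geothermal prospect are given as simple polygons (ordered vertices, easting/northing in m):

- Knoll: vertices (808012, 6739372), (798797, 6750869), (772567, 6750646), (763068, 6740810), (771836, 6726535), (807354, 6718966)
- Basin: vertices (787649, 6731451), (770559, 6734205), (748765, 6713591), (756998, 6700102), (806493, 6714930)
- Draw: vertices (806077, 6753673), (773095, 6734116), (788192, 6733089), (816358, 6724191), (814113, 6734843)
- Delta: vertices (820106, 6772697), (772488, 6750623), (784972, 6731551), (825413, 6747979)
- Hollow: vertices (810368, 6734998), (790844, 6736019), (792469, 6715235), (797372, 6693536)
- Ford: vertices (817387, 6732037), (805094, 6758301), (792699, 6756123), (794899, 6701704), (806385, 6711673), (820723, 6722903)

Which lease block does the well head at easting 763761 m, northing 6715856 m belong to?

Cast a ray rightward from (763761, 6715856). For each polygon, the edges (by vertex number in listed order) whose endpoints lie on opposite sides of northing = 6715856, where each meets that height, and whether that is right or left of the point:
Knoll: no edge straddles that height → 0 crossings.
Basin: 2–3 at easting≈751159.7 (left), 5–1 at easting≈805436.8 (right) → 1 crossing.
Draw: no edge straddles that height → 0 crossings.
Delta: no edge straddles that height → 0 crossings.
Hollow: 2–3 at easting≈792420.4 (right), 4–1 at easting≈804368.1 (right) → 2 crossings.
Ford: 3–4 at easting≈794326.9 (right), 5–6 at easting≈811725.7 (right) → 2 crossings.
Only Basin has an odd count, so the point is inside Basin.

Basin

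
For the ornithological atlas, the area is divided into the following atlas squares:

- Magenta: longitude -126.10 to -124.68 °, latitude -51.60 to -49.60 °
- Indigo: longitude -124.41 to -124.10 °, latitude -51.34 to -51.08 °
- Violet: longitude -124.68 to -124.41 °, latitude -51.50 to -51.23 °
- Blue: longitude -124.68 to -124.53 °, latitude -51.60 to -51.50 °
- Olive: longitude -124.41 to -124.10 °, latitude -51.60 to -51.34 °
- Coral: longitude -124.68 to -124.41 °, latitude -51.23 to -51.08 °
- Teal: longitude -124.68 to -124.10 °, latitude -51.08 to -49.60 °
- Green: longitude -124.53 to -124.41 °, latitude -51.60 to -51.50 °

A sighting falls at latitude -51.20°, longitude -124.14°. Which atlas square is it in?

Indigo

The point has longitude = -124.14 and latitude = -51.20.
Only Indigo satisfies -124.41 ≤ longitude ≤ -124.10 and -51.34 ≤ latitude ≤ -51.08.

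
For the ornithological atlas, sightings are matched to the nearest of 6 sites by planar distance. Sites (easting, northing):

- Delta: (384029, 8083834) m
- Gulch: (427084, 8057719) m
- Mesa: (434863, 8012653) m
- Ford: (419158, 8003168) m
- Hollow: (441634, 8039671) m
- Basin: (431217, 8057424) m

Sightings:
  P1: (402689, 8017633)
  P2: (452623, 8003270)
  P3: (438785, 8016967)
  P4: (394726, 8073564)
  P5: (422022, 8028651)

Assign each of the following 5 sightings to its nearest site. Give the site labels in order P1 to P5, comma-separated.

P1 → Ford (d²=480464186.00)
P2 → Mesa (d²=403458289.00)
P3 → Mesa (d²=33992680.00)
P4 → Delta (d²=219898709.00)
P5 → Mesa (d²=420827285.00)

Ford, Mesa, Mesa, Delta, Mesa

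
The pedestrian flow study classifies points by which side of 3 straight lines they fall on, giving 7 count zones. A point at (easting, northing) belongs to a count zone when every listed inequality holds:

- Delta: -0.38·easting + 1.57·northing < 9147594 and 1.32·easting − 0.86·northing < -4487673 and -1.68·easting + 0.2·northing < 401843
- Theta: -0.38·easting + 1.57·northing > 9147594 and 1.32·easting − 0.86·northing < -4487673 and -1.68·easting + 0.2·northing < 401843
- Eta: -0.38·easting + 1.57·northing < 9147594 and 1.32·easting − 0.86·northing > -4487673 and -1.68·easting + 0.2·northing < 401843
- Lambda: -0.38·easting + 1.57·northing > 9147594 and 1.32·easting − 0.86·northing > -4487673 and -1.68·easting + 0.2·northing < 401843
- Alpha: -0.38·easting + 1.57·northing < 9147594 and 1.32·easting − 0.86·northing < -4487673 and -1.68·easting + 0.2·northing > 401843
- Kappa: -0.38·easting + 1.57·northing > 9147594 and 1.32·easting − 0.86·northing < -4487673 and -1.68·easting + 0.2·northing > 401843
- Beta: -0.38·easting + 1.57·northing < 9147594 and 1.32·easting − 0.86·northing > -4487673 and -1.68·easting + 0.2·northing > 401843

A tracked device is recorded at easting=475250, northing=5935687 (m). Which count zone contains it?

-0.38·475250 + 1.57·5935687 = 9138433.590, which is < 9147594
1.32·475250 − 0.86·5935687 = -4477360.820, which is > -4487673
-1.68·475250 + 0.2·5935687 = 388717.400, which is < 401843
This sign pattern matches Eta.

Eta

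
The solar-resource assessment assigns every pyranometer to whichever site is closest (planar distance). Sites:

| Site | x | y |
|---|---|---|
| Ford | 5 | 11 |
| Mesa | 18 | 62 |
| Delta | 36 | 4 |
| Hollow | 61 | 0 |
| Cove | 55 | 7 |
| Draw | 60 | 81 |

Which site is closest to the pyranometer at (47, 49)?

Mesa

Squared distances to each site:
Ford: 3208.000; Mesa: 1010.000; Delta: 2146.000; Hollow: 2597.000; Cove: 1828.000; Draw: 1193.000.
Minimum at Mesa.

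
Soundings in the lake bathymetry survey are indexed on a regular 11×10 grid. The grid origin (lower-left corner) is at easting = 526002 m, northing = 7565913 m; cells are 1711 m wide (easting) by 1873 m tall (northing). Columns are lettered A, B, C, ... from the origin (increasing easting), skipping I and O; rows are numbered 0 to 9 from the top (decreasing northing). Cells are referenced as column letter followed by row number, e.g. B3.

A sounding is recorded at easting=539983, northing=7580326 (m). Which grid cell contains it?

Column index: ⌊(539983 − 526002) / 1711⌋ = ⌊8.171⌋ = 8 → column J
Row offset from origin: ⌊(7580326 − 7565913) / 1873⌋ = ⌊7.695⌋ = 7 → row 2 (counted from top)

J2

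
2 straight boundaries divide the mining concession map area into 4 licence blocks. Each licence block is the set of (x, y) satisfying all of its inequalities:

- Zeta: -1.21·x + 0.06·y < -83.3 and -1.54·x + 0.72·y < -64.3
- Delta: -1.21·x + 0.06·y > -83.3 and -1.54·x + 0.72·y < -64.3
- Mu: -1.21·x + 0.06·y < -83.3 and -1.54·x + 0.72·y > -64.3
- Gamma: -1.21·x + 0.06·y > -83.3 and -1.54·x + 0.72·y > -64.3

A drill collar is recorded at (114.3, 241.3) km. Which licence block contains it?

Mu

-1.21·114.3 + 0.06·241.3 = -123.825, which is < -83.3
-1.54·114.3 + 0.72·241.3 = -2.286, which is > -64.3
This sign pattern matches Mu.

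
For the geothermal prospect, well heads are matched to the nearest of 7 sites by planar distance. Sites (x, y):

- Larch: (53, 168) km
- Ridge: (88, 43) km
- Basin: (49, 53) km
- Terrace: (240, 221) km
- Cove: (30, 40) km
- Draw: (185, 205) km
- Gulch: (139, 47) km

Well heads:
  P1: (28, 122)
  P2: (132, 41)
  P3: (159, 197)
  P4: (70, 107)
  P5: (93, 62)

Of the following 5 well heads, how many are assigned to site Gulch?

1

P1 → Larch
P2 → Gulch
P3 → Draw
P4 → Basin
P5 → Ridge
1 of the 5 goes to Gulch.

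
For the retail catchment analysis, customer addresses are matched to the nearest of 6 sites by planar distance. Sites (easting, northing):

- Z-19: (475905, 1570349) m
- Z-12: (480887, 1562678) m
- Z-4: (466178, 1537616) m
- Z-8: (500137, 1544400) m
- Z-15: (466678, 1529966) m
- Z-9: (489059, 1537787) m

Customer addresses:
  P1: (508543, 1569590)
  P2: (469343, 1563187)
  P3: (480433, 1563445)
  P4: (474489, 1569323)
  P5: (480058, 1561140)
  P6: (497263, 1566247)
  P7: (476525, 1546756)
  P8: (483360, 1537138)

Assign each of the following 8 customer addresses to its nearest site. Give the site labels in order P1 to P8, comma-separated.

P1 → Z-8 (d²=705196936.00)
P2 → Z-19 (d²=94354088.00)
P3 → Z-12 (d²=794405.00)
P4 → Z-19 (d²=3057732.00)
P5 → Z-12 (d²=3052685.00)
P6 → Z-12 (d²=280911137.00)
P7 → Z-4 (d²=190600009.00)
P8 → Z-9 (d²=32899802.00)

Z-8, Z-19, Z-12, Z-19, Z-12, Z-12, Z-4, Z-9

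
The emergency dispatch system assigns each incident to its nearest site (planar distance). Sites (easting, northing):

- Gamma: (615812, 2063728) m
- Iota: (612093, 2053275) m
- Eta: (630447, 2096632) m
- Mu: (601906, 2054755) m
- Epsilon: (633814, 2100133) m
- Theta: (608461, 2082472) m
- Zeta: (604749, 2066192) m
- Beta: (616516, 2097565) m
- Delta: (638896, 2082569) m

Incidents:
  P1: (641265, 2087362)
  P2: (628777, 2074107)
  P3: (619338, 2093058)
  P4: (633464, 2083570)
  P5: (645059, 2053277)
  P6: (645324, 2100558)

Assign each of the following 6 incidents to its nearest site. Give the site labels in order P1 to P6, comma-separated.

Delta, Delta, Beta, Delta, Delta, Epsilon

P1 → Delta (d²=28585010.00)
P2 → Delta (d²=173999605.00)
P3 → Beta (d²=28276733.00)
P4 → Delta (d²=30508625.00)
P5 → Delta (d²=896003833.00)
P6 → Epsilon (d²=132660725.00)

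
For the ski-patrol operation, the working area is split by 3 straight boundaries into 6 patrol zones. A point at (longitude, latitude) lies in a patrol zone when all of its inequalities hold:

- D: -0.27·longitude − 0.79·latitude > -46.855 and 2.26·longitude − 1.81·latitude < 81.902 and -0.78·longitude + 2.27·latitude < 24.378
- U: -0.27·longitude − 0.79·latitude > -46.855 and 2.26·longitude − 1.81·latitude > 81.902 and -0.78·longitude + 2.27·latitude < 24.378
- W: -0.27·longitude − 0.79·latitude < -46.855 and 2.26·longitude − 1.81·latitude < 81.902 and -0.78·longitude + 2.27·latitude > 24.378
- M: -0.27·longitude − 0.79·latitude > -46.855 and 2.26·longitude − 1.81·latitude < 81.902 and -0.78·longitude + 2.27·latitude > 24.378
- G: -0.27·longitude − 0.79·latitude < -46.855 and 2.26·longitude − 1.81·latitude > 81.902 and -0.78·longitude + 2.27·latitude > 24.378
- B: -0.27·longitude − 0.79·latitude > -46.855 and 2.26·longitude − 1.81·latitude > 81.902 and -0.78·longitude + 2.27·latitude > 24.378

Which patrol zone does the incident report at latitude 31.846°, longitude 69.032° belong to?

U

-0.27·69.032 − 0.79·31.846 = -43.797, which is > -46.855
2.26·69.032 − 1.81·31.846 = 98.371, which is > 81.902
-0.78·69.032 + 2.27·31.846 = 18.445, which is < 24.378
This sign pattern matches U.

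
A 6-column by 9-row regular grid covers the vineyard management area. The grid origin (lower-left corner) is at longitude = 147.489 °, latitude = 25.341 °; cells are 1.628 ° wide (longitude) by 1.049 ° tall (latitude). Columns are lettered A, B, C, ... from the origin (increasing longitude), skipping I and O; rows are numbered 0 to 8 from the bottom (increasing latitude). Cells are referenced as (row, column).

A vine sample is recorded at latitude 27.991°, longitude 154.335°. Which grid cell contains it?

Column index: ⌊(154.335 − 147.489) / 1.628⌋ = ⌊4.205⌋ = 4 → column E
Row offset from origin: ⌊(27.991 − 25.341) / 1.049⌋ = ⌊2.526⌋ = 2 → row 2

(2, E)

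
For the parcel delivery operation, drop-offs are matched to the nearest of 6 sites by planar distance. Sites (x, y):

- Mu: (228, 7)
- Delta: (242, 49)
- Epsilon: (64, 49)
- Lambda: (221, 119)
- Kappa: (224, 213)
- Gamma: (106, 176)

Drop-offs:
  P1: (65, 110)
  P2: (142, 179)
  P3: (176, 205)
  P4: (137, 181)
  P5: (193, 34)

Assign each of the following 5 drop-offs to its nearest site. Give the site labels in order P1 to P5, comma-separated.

P1 → Epsilon (d²=3722.00)
P2 → Gamma (d²=1305.00)
P3 → Kappa (d²=2368.00)
P4 → Gamma (d²=986.00)
P5 → Mu (d²=1954.00)

Epsilon, Gamma, Kappa, Gamma, Mu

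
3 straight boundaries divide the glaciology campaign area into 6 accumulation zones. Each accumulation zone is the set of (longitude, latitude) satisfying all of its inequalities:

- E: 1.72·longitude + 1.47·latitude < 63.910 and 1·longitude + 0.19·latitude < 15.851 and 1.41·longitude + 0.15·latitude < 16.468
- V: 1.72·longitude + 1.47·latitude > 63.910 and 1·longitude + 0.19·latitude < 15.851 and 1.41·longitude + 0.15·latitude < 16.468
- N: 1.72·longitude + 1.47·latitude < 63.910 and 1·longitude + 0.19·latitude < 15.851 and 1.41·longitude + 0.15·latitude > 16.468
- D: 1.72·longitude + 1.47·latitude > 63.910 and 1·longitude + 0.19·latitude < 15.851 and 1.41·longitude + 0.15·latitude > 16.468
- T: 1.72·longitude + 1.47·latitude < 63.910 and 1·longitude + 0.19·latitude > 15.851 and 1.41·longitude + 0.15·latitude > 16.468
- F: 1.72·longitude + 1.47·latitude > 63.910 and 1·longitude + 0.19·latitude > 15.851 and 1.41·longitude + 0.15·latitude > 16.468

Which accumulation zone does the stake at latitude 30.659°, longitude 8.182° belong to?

E

1.72·8.182 + 1.47·30.659 = 59.142, which is < 63.910
1·8.182 + 0.19·30.659 = 14.007, which is < 15.851
1.41·8.182 + 0.15·30.659 = 16.135, which is < 16.468
This sign pattern matches E.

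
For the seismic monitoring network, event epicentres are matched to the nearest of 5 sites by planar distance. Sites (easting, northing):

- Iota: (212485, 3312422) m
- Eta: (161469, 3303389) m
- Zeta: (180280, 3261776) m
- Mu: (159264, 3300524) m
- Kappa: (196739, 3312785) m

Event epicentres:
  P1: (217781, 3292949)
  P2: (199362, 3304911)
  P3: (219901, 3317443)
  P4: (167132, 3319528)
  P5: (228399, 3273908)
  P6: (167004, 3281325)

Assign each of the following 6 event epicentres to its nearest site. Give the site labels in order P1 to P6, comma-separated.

P1 → Iota (d²=407245345.00)
P2 → Kappa (d²=68880005.00)
P3 → Iota (d²=80207497.00)
P4 → Eta (d²=292536890.00)
P5 → Iota (d²=1736583592.00)
P6 → Mu (d²=428509201.00)

Iota, Kappa, Iota, Eta, Iota, Mu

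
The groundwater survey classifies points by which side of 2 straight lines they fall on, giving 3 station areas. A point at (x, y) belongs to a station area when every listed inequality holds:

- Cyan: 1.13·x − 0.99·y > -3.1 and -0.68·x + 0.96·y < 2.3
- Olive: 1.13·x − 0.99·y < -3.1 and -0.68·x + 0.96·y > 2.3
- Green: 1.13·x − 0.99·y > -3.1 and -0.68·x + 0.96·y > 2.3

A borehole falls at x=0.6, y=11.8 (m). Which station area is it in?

Olive

1.13·0.6 − 0.99·11.8 = -11.004, which is < -3.1
-0.68·0.6 + 0.96·11.8 = 10.920, which is > 2.3
This sign pattern matches Olive.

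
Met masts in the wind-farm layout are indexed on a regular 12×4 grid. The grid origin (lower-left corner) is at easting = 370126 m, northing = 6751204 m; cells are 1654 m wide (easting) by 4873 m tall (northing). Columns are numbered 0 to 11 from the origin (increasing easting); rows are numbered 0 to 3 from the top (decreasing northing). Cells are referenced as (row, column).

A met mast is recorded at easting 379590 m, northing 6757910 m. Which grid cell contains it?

Column index: ⌊(379590 − 370126) / 1654⌋ = ⌊5.722⌋ = 5
Row offset from origin: ⌊(6757910 − 6751204) / 4873⌋ = ⌊1.376⌋ = 1 → row 2 (counted from top)

(2, 5)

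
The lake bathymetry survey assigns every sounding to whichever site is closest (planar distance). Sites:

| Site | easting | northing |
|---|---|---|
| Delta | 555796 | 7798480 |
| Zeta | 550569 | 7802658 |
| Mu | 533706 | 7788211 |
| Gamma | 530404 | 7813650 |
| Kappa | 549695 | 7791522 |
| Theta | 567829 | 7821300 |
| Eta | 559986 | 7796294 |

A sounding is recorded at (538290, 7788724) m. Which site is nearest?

Mu

Squared distances to each site:
Delta: 401639572.000; Zeta: 344930197.000; Mu: 21276225.000; Gamma: 683494472.000; Kappa: 137902829.000; Theta: 1933748297.000; Eta: 528021316.000.
Minimum at Mu.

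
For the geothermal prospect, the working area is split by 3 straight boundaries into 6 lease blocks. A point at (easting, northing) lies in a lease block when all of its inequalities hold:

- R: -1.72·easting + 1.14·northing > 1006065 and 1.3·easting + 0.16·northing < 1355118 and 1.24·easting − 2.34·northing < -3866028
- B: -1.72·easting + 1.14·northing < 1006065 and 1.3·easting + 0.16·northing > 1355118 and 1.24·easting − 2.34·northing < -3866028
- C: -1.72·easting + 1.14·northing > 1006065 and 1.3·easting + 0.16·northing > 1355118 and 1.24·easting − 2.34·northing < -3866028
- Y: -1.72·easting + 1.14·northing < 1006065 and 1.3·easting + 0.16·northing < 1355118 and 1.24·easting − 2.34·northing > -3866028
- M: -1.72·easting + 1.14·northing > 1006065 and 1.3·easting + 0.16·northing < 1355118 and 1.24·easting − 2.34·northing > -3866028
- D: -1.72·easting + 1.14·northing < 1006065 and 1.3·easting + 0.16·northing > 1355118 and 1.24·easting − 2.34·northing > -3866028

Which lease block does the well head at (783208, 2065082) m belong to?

-1.72·783208 + 1.14·2065082 = 1007075.720, which is > 1006065
1.3·783208 + 0.16·2065082 = 1348583.520, which is < 1355118
1.24·783208 − 2.34·2065082 = -3861113.960, which is > -3866028
This sign pattern matches M.

M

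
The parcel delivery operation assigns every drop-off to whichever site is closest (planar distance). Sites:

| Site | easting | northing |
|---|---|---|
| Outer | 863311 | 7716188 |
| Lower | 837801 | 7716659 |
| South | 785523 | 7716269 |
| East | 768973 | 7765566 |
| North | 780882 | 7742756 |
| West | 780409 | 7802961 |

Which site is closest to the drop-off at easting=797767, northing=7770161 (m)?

East

Squared distances to each site:
Outer: 7209100665.000; Lower: 4465185160.000; South: 3054263200.000; East: 850208461.000; North: 1036137250.000; West: 1377140164.000.
Minimum at East.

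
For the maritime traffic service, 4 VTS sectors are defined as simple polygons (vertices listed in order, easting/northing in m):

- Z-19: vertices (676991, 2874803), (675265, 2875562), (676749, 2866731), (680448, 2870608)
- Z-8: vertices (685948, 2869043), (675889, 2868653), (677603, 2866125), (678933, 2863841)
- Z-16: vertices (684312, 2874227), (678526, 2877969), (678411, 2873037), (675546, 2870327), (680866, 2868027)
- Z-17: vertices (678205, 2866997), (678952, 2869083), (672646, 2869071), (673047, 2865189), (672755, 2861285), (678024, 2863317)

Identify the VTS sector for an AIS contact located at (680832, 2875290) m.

Z-16

Cast a ray rightward from (680832, 2875290). For each polygon, the edges (by vertex number in listed order) whose endpoints lie on opposite sides of northing = 2875290, where each meets that height, and whether that is right or left of the point:
Z-19: 1–2 at easting≈675883.5 (left), 2–3 at easting≈675310.7 (left) → 0 crossings.
Z-8: no edge straddles that height → 0 crossings.
Z-16: 1–2 at easting≈682668.4 (right), 2–3 at easting≈678463.5 (left) → 1 crossing.
Z-17: no edge straddles that height → 0 crossings.
Only Z-16 has an odd count, so the point is inside Z-16.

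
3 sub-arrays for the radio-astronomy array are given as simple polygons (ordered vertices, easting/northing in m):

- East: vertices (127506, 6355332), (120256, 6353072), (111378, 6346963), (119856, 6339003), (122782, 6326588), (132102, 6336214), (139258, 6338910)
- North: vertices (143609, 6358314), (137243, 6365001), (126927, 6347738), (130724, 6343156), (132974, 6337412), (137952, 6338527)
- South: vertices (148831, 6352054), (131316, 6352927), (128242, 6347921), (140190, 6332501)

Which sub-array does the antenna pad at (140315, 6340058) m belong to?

Cast a ray rightward from (140315, 6340058). For each polygon, the edges (by vertex number in listed order) whose endpoints lie on opposite sides of northing = 6340058, where each meets that height, and whether that is right or left of the point:
East: 3–4 at easting≈118732.3 (left), 7–1 at easting≈138436.5 (left) → 0 crossings.
North: 4–5 at easting≈131937.5 (left), 6–1 at easting≈138389.7 (left) → 0 crossings.
South: 3–4 at easting≈134334.6 (left), 4–1 at easting≈143529.6 (right) → 1 crossing.
Only South has an odd count, so the point is inside South.

South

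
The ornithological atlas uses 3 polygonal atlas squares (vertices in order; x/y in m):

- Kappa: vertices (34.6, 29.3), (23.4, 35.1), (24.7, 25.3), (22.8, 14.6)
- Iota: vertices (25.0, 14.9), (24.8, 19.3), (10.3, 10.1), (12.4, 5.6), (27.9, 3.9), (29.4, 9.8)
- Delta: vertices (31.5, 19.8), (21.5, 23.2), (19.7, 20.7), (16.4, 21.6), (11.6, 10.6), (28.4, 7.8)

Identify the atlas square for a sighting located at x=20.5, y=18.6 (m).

Delta

Cast a ray rightward from (20.5, 18.6). For each polygon, the edges (by vertex number in listed order) whose endpoints lie on opposite sides of y = 18.6, where each meets that height, and whether that is right or left of the point:
Kappa: 3–4 at x≈23.51 (right), 4–1 at x≈26.01 (right) → 2 crossings.
Iota: 1–2 at x≈24.83 (right), 2–3 at x≈23.70 (right) → 2 crossings.
Delta: 4–5 at x≈15.09 (left), 6–1 at x≈31.19 (right) → 1 crossing.
Only Delta has an odd count, so the point is inside Delta.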